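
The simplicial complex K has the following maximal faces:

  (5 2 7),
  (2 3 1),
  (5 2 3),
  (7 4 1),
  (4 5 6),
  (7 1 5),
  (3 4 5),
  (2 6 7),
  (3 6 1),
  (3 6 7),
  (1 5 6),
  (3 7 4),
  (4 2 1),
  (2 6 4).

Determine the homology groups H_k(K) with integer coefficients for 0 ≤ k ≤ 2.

H_0 = Z,  H_1 = Z^2,  H_2 = Z.

We work with the vertex ordering 1 < 2 < 3 < 4 < 5 < 6 < 7. The simplices of K, each written with vertices in increasing order, are:

  0-simplices (7): [1], [2], [3], [4], [5], [6], [7]
  1-simplices (21): [1,2], [1,3], [1,4], [1,5], [1,6], [1,7], [2,3], [2,4], [2,5], [2,6], [2,7], [3,4], [3,5], [3,6], [3,7], [4,5], [4,6], [4,7], [5,6], [5,7], [6,7]
  2-simplices (14): [1,2,3], [1,2,4], [1,3,6], [1,4,7], [1,5,6], [1,5,7], [2,3,5], [2,4,6], [2,5,7], [2,6,7], [3,4,5], [3,4,7], [3,6,7], [4,5,6]

Hence C_0 ≅ Z^7, C_1 ≅ Z^21, C_2 ≅ Z^14.

∂_1: C_1 → C_0 is given by ∂[p,q] = [q] − [p]. For instance
  ∂[2,4] = [4] − [2].
This gives a 7×21 integer matrix of rank 6; reducing to Smith normal form yields diagonal entries (1,1,1,1,1,1).

∂_2: C_2 → C_1 sends each 2-simplex [p,q,r] to [q,r] − [p,r] + [p,q]. For instance
  ∂[3,4,5] = [4,5] − [3,5] + [3,4],
  ∂[3,6,7] = [6,7] − [3,7] + [3,6].
The resulting 21×14 matrix has rank 13, and its Smith normal form has invariant factors (1,1,1,1,1,1,1,1,1,1,1,1,1).

Reading off H_k = ker ∂_k / im ∂_{k+1}:

  H_0: rank C_0 − rank ∂_1 = 7 − 6 = 1, and the invariant factors of ∂_1 are all 1, so H_0 = Z.
  H_1: rank ker ∂_1 − rank ∂_2 = (21 − 6) − 13 = 2, and the invariant factors of ∂_2 are all 1, so H_1 = Z^2.
  H_2: rank ker ∂_2 − rank ∂_3 = (14 − 13) − 0 = 1, and there is no ∂_3, so H_2 = Z.

As a check, the Euler characteristic is 7 − 21 + 14 = 0, which agrees with 1 − 2 + 1 = 0.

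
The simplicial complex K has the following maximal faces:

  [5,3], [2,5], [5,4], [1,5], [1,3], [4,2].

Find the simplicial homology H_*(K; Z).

H_0 ≅ Z,  H_1 ≅ Z^2.

Take the total order 1 < 2 < 3 < 4 < 5 on the vertex set. Then K (dimension 1) consists of the simplices:

  0-simplices (5): [1], [2], [3], [4], [5]
  1-simplices (6): [1,3], [1,5], [2,4], [2,5], [3,5], [4,5]

giving chain groups C_0 ≅ Z^5, C_1 ≅ Z^6.

∂_1: C_1 → C_0 sends each edge [p,q] (with p < q) to q − p.
This gives a 5×6 integer matrix of rank 4; reducing to Smith normal form yields diagonal entries (1,1,1,1).

Now H_k = ker ∂_k / im ∂_{k+1}, so:

  H_0: rank C_0 − rank ∂_1 = 5 − 4 = 1, and the invariant factors of ∂_1 are all 1, so H_0 = Z.
  H_1: rank ker ∂_1 − rank ∂_2 = (6 − 4) − 0 = 2, and there is no ∂_2, so H_1 = Z^2.

As a check, the Euler characteristic is 5 − 6 = -1, which agrees with 1 − 2 = -1.
(K is a triangulation of a wedge of 2 circles.)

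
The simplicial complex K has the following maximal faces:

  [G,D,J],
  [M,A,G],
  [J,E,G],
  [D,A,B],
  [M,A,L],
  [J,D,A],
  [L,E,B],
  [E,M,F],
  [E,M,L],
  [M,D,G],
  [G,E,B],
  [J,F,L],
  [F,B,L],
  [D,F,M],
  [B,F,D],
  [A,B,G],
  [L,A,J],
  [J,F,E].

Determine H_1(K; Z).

H_1 = Z × Z/2.

Take the total order A < B < D < E < F < G < J < L < M on the vertex set. Then K (dimension 2) consists of the simplices:

  0-simplices (9): A, B, D, E, F, G, J, L, M
  1-simplices (27): AB, AD, AG, AJ, AL, AM, BD, BE, BF, BG, BL, DF, DG, DJ, DM, EF, EG, EJ, EL, EM, FJ, FL, FM, GJ, GM, JL, LM
  2-simplices (18): ABD, ABG, ADJ, AGM, AJL, ALM, BDF, BEG, BEL, BFL, DFM, DGJ, DGM, EFJ, EFM, EGJ, ELM, FJL

Hence C_0 ≅ Z^9, C_1 ≅ Z^27, C_2 ≅ Z^18.

The boundary map ∂_1: C_1 → C_0 is given by ∂[p,q] = [q] − [p]. For instance
  ∂EL = L − E.
As a 9×27 matrix over Z this has rank 8, with invariant factors (1,1,1,1,1,1,1,1).

Boundary ∂_2: C_2 → C_1 maps a triangle to the signed sum of its edges. For instance
  ∂ADJ = DJ − AJ + AD,
  ∂EFJ = FJ − EJ + EF.
The resulting 27×18 matrix has rank 18, and its Smith normal form has invariant factors (1,1,1,1,1,1,1,1,1,1,1,1,1,1,1,1,1,2).

Computing H_k = (kernel of ∂_k) / (image of ∂_{k+1}):

  H_1: rank ker ∂_1 − rank ∂_2 = (27 − 8) − 18 = 1, and ∂_2 has invariant factor 2 > 1, so H_1 = Z × Z/2.

(K is a triangulation of the Klein bottle.)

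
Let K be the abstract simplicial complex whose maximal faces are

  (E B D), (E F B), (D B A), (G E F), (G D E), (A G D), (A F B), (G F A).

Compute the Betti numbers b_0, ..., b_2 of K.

Fix the vertex order A < B < D < E < F < G and write every simplex with vertices in increasing order. Then dim K = 2 and the simplices of K are:

  0-simplices (6): A, B, D, E, F, G
  1-simplices (12): AB, AD, AF, AG, BD, BE, BF, DE, DG, EF, EG, FG
  2-simplices (8): ABD, ABF, ADG, AFG, BDE, BEF, DEG, EFG

giving chain groups C_0 ≅ Z^6, C_1 ≅ Z^12, C_2 ≅ Z^8.

∂_1: C_1 → C_0 sends each edge [p,q] (with p < q) to q − p. For instance
  ∂EF = F − E.
The resulting 6×12 matrix has rank 5, and its Smith normal form has invariant factors (1,1,1,1,1).

The boundary map ∂_2: C_2 → C_1 maps a triangle to the signed sum of its edges. For instance
  ∂BEF = EF − BF + BE,
  ∂EFG = FG − EG + EF.
As a 12×8 matrix over Z this has rank 7, with invariant factors (1,1,1,1,1,1,1).

From H_k ≅ ker(∂_k) / im(∂_{k+1}) we obtain:

  H_0: rank C_0 − rank ∂_1 = 6 − 5 = 1, and the invariant factors of ∂_1 are all 1, so H_0 ≅ Z.
  H_1: rank ker ∂_1 − rank ∂_2 = (12 − 5) − 7 = 0, and the invariant factors of ∂_2 are all 1, so H_1 ≅ 0.
  H_2: rank ker ∂_2 − rank ∂_3 = (8 − 7) − 0 = 1, and there is no ∂_3, so H_2 ≅ Z.

As a check, the Euler characteristic is 6 − 12 + 8 = 2, which agrees with 1 − 0 + 1 = 2.

Hence the Betti numbers are b_0 = 1, b_1 = 0, b_2 = 1.

b_0 = 1, b_1 = 0, b_2 = 1.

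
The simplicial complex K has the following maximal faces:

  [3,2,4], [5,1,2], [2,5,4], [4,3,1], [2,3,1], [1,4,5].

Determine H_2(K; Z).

H_2 ≅ Z.

Fix the vertex order 1 < 2 < 3 < 4 < 5 and write every simplex with vertices in increasing order. Then dim K = 2 and the simplices of K are:

  0-simplices (5): [1], [2], [3], [4], [5]
  1-simplices (9): [1,2], [1,3], [1,4], [1,5], [2,3], [2,4], [2,5], [3,4], [4,5]
  2-simplices (6): [1,2,3], [1,2,5], [1,3,4], [1,4,5], [2,3,4], [2,4,5]

Hence C_0 ≅ Z^5, C_1 ≅ Z^9, C_2 ≅ Z^6.

∂_1: C_1 → C_0 sends each edge [p,q] (with p < q) to q − p.
As a 5×9 matrix over Z this has rank 4, with invariant factors (1,1,1,1).

The boundary map ∂_2: C_2 → C_1 maps a triangle to the signed sum of its edges. For instance
  ∂[1,3,4] = [3,4] − [1,4] + [1,3],
  ∂[1,4,5] = [4,5] − [1,5] + [1,4].
This gives a 9×6 integer matrix of rank 5; reducing to Smith normal form yields diagonal entries (1,1,1,1,1).

Now H_k = ker ∂_k / im ∂_{k+1}, so:

  H_2: rank ker ∂_2 − rank ∂_3 = (6 − 5) − 0 = 1, and there is no ∂_3, so H_2 = Z.

(K is a triangulation of the 2-sphere S^2.)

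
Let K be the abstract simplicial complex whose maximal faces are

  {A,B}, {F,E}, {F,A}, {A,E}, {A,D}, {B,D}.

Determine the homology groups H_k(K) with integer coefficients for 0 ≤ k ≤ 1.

H_0 = Z,  H_1 = Z^2.

Take the total order A < B < D < E < F on the vertex set. Then K (dimension 1) consists of the simplices:

  0-simplices (5): A, B, D, E, F
  1-simplices (6): AB, AD, AE, AF, BD, EF

giving chain groups C_0 ≅ Z^5, C_1 ≅ Z^6.

The boundary map ∂_1: C_1 → C_0 maps an edge to its endpoints' difference, ∂[p,q] = q − p. For instance
  ∂AD = D − A.
The 5×6 boundary matrix has rank 4 and Smith normal form diag(1,1,1,1).

Reading off H_k = ker ∂_k / im ∂_{k+1}:

  H_0: rank C_0 − rank ∂_1 = 5 − 4 = 1, and the invariant factors of ∂_1 are all 1, so H_0 = Z.
  H_1: rank ker ∂_1 − rank ∂_2 = (6 − 4) − 0 = 2, and there is no ∂_2, so H_1 = Z^2.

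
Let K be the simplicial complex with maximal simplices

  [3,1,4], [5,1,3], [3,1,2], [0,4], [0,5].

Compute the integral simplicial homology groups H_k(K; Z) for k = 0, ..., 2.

H_0 ≅ Z,  H_1 ≅ Z,  H_2 = 0.

K has 6 vertices, 9 edges, 3 triangles.
rank ∂_0 = 0, rank ∂_1 = 5 ⇒ b_0 = 6 − 0 − 5 = 1; all invariant factors of ∂_1 are 1 so no torsion. So H_0 = Z.
rank ∂_1 = 5, rank ∂_2 = 3 ⇒ b_1 = 9 − 5 − 3 = 1; all invariant factors of ∂_2 are 1 so no torsion. So H_1 = Z.
rank ∂_2 = 3, rank ∂_3 = 0 ⇒ b_2 = 3 − 3 − 0 = 0. So H_2 = 0.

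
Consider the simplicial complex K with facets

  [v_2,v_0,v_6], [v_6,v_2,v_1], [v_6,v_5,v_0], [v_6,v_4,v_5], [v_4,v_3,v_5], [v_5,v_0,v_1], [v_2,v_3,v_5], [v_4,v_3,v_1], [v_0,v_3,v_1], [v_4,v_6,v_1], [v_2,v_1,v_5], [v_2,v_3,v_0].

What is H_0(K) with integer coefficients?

Order the vertices as v_0 < v_1 < v_2 < v_3 < v_4 < v_5 < v_6. Listing each simplex with vertices in this order, K has dimension 2 with simplices:

  0-simplices (7): [v_0], [v_1], [v_2], [v_3], [v_4], [v_5], [v_6]
  1-simplices (18): (18 of them)
  2-simplices (12): (12 of them)

giving chain groups C_0 ≅ Z^7, C_1 ≅ Z^18, C_2 ≅ Z^12.

∂_1: C_1 → C_0 maps an edge to its endpoints' difference, ∂[p,q] = q − p. For instance
  ∂[v_1,v_2] = [v_2] − [v_1].
As a 7×18 matrix over Z this has rank 6, with invariant factors (1,1,1,1,1,1).

The boundary map ∂_2: C_2 → C_1 maps a triangle to the signed sum of its edges. For instance
  ∂[v_0,v_1,v_5] = [v_1,v_5] − [v_0,v_5] + [v_0,v_1],
  ∂[v_2,v_3,v_5] = [v_3,v_5] − [v_2,v_5] + [v_2,v_3].
The 18×12 boundary matrix has rank 12 and Smith normal form diag(1,1,1,1,1,1,1,1,1,1,1,2).

Reading off H_k = ker ∂_k / im ∂_{k+1}:

  H_0: rank C_0 − rank ∂_1 = 7 − 6 = 1, and the invariant factors of ∂_1 are all 1, so H_0 ≅ Z.

(K is a triangulation of the real projective plane RP^2.)

H_0 ≅ Z.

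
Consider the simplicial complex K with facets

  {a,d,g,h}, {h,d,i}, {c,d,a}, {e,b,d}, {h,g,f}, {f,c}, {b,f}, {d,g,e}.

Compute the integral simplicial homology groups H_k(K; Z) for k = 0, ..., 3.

Order the vertices as a < b < c < d < e < f < g < h < i. Listing each simplex with vertices in this order, K has dimension 3 with simplices:

  0-simplices (9): a, b, c, d, e, f, g, h, i
  1-simplices (18): ac, ad, ag, ah, bd, be, bf, cd, cf, de, dg, dh, di, eg, fg, fh, gh, hi
  2-simplices (9): acd, adg, adh, agh, bde, deg, dgh, dhi, fgh
  3-simplices (1): adgh

Hence C_0 ≅ Z^9, C_1 ≅ Z^18, C_2 ≅ Z^9, C_3 ≅ Z^1.

Boundary ∂_1: C_1 → C_0 is given by ∂[p,q] = [q] − [p]. For instance
  ∂de = e − d.
The 9×18 boundary matrix has rank 8 and Smith normal form diag(1,1,1,1,1,1,1,1).

Boundary ∂_2: C_2 → C_1 maps a triangle to the signed sum of its edges. For instance
  ∂dhi = hi − di + dh,
  ∂fgh = gh − fh + fg.
As a 18×9 matrix over Z this has rank 8, with invariant factors (1,1,1,1,1,1,1,1).

The boundary map ∂_3: C_3 → C_2 sends each 3-simplex σ to the alternating sum Σ_i (−1)^i (σ with its i-th vertex removed). For instance
  ∂adgh = dgh − agh + adh − adg.
The 9×1 boundary matrix has rank 1 and Smith normal form diag(1).

Now H_k = ker ∂_k / im ∂_{k+1}, so:

  H_0: rank C_0 − rank ∂_1 = 9 − 8 = 1, and the invariant factors of ∂_1 are all 1, so H_0 ≅ Z.
  H_1: rank ker ∂_1 − rank ∂_2 = (18 − 8) − 8 = 2, and the invariant factors of ∂_2 are all 1, so H_1 ≅ Z^2.
  H_2: rank ker ∂_2 − rank ∂_3 = (9 − 8) − 1 = 0, and the invariant factors of ∂_3 are all 1, so H_2 ≅ 0.
  H_3: rank ker ∂_3 − rank ∂_4 = (1 − 1) − 0 = 0, and there is no ∂_4, so H_3 ≅ 0.

As a check, the Euler characteristic is 9 − 18 + 9 − 1 = -1, which agrees with 1 − 2 + 0 − 0 = -1.

H_0 = Z,  H_1 = Z^2,  H_2 = 0,  H_3 = 0.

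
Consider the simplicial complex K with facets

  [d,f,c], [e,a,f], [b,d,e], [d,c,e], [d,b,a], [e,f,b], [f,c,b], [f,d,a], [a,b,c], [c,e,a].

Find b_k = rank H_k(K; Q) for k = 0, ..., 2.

b_0 = 1, b_1 = 0, b_2 = 0.

We work with the vertex ordering a < b < c < d < e < f. The simplices of K, each written with vertices in increasing order, are:

  0-simplices (6): a, b, c, d, e, f
  1-simplices (15): ab, ac, ad, ae, af, bc, bd, be, bf, cd, ce, cf, de, df, ef
  2-simplices (10): abc, abd, ace, adf, aef, bcf, bde, bef, cde, cdf

Hence C_0 ≅ Z^6, C_1 ≅ Z^15, C_2 ≅ Z^10.

Boundary ∂_1: C_1 → C_0 sends each edge [p,q] (with p < q) to q − p.
This gives a 6×15 integer matrix of rank 5; reducing to Smith normal form yields diagonal entries (1,1,1,1,1).

∂_2: C_2 → C_1 acts by ∂[p,q,r] = [q,r] − [p,r] + [p,q]. For instance
  ∂ace = ce − ae + ac,
  ∂abd = bd − ad + ab.
The resulting 15×10 matrix has rank 10, and its Smith normal form has invariant factors (1,1,1,1,1,1,1,1,1,2).

Computing H_k = (kernel of ∂_k) / (image of ∂_{k+1}):

  H_0: rank C_0 − rank ∂_1 = 6 − 5 = 1, and the invariant factors of ∂_1 are all 1, so H_0 ≅ Z.
  H_1: rank ker ∂_1 − rank ∂_2 = (15 − 5) − 10 = 0, and ∂_2 has invariant factor 2 > 1, so H_1 ≅ Z/2.
  H_2: rank ker ∂_2 − rank ∂_3 = (10 − 10) − 0 = 0, and there is no ∂_3, so H_2 ≅ 0.

Hence the Betti numbers are b_0 = 1, b_1 = 0, b_2 = 0.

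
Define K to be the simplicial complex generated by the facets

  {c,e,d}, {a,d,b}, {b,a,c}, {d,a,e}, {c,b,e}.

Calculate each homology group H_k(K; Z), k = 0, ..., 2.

H_0 ≅ Z,  H_1 ≅ Z,  H_2 = 0.

Order the vertices as a < b < c < d < e. Listing each simplex with vertices in this order, K has dimension 2 with simplices:

  0-simplices (5): a, b, c, d, e
  1-simplices (10): ab, ac, ad, ae, bc, bd, be, cd, ce, de
  2-simplices (5): abc, abd, ade, bce, cde

Hence C_0 ≅ Z^5, C_1 ≅ Z^10, C_2 ≅ Z^5.

∂_1: C_1 → C_0 sends each edge [p,q] (with p < q) to q − p. For instance
  ∂be = e − b.
As a 5×10 matrix over Z this has rank 4, with invariant factors (1,1,1,1).

Boundary ∂_2: C_2 → C_1 sends each 2-simplex [p,q,r] to [q,r] − [p,r] + [p,q]. For instance
  ∂cde = de − ce + cd,
  ∂bce = ce − be + bc.
The resulting 10×5 matrix has rank 5, and its Smith normal form has invariant factors (1,1,1,1,1).

Reading off H_k = ker ∂_k / im ∂_{k+1}:

  H_0: rank C_0 − rank ∂_1 = 5 − 4 = 1, and the invariant factors of ∂_1 are all 1, so H_0 ≅ Z.
  H_1: rank ker ∂_1 − rank ∂_2 = (10 − 4) − 5 = 1, and the invariant factors of ∂_2 are all 1, so H_1 ≅ Z.
  H_2: rank ker ∂_2 − rank ∂_3 = (5 − 5) − 0 = 0, and there is no ∂_3, so H_2 ≅ 0.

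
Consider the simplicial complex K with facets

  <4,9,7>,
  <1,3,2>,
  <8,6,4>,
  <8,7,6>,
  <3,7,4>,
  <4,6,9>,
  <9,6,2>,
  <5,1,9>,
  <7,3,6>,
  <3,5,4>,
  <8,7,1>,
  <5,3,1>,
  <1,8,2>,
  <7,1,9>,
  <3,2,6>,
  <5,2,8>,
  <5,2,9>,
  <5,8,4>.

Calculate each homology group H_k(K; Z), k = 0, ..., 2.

H_0 = Z,  H_1 = Z × Z/2,  H_2 = 0.

Take the total order 1 < 2 < 3 < 4 < 5 < 6 < 7 < 8 < 9 on the vertex set. Then K (dimension 2) consists of the simplices:

  0-simplices (9): [1], [2], [3], [4], [5], [6], [7], [8], [9]
  1-simplices (27): (27 of them)
  2-simplices (18): [1,2,3], [1,2,8], [1,3,5], [1,5,9], [1,7,8], [1,7,9], [2,3,6], [2,5,8], [2,5,9], [2,6,9], [3,4,5], [3,4,7], [3,6,7], [4,5,8], [4,6,8], [4,6,9], [4,7,9], [6,7,8]

so the chain groups are C_0 ≅ Z^9, C_1 ≅ Z^27, C_2 ≅ Z^18.

The boundary map ∂_1: C_1 → C_0 sends each edge [p,q] (with p < q) to q − p. For instance
  ∂[6,9] = [9] − [6].
The resulting 9×27 matrix has rank 8, and its Smith normal form has invariant factors (1,1,1,1,1,1,1,1).

∂_2: C_2 → C_1 acts by ∂[p,q,r] = [q,r] − [p,r] + [p,q]. For instance
  ∂[3,6,7] = [6,7] − [3,7] + [3,6],
  ∂[2,3,6] = [3,6] − [2,6] + [2,3].
This gives a 27×18 integer matrix of rank 18; reducing to Smith normal form yields diagonal entries (1,1,1,1,1,1,1,1,1,1,1,1,1,1,1,1,1,2).

Computing H_k = (kernel of ∂_k) / (image of ∂_{k+1}):

  H_0: rank C_0 − rank ∂_1 = 9 − 8 = 1, and the invariant factors of ∂_1 are all 1, so H_0 ≅ Z.
  H_1: rank ker ∂_1 − rank ∂_2 = (27 − 8) − 18 = 1, and ∂_2 has invariant factor 2 > 1, so H_1 ≅ Z × Z/2.
  H_2: rank ker ∂_2 − rank ∂_3 = (18 − 18) − 0 = 0, and there is no ∂_3, so H_2 ≅ 0.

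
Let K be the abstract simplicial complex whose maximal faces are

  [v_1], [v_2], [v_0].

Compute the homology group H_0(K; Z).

Order the vertices as v_0 < v_1 < v_2. Listing each simplex with vertices in this order, K has dimension 0 with simplices:

  0-simplices (3): [v_0], [v_1], [v_2]

giving chain groups C_0 ≅ Z^3.

Computing H_k = (kernel of ∂_k) / (image of ∂_{k+1}):

  H_0: rank C_0 − rank ∂_1 = 3 − 0 = 3, and there is no ∂_1, so H_0 ≅ Z^3.

H_0 ≅ Z^3.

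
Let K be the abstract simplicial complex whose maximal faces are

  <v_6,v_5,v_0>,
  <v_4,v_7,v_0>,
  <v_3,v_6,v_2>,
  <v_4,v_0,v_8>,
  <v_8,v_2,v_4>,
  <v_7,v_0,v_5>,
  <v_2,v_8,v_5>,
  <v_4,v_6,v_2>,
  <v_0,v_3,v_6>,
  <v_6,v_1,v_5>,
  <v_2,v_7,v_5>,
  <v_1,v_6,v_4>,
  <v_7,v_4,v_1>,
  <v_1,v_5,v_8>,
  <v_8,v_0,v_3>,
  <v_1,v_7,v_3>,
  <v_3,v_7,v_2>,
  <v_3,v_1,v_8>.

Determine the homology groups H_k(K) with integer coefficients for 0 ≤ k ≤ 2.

H_0 = Z,  H_1 = Z^2,  H_2 = Z.

Order the vertices as v_0 < v_1 < v_2 < v_3 < v_4 < v_5 < v_6 < v_7 < v_8. Listing each simplex with vertices in this order, K has dimension 2 with simplices:

  0-simplices (9): [v_0], [v_1], [v_2], [v_3], [v_4], [v_5], [v_6], [v_7], [v_8]
  1-simplices (27): (27 of them)
  2-simplices (18): (18 of them)

Hence C_0 ≅ Z^9, C_1 ≅ Z^27, C_2 ≅ Z^18.

The boundary map ∂_1: C_1 → C_0 sends each edge [p,q] (with p < q) to q − p. For instance
  ∂[v_5,v_6] = [v_6] − [v_5].
The resulting 9×27 matrix has rank 8, and its Smith normal form has invariant factors (1,1,1,1,1,1,1,1).

Boundary ∂_2: C_2 → C_1 sends each 2-simplex [p,q,r] to [q,r] − [p,r] + [p,q]. For instance
  ∂[v_2,v_5,v_7] = [v_5,v_7] − [v_2,v_7] + [v_2,v_5],
  ∂[v_0,v_5,v_6] = [v_5,v_6] − [v_0,v_6] + [v_0,v_5].
The 27×18 boundary matrix has rank 17 and Smith normal form diag(1,1,1,1,1,1,1,1,1,1,1,1,1,1,1,1,1).

Now H_k = ker ∂_k / im ∂_{k+1}, so:

  H_0: rank C_0 − rank ∂_1 = 9 − 8 = 1, and the invariant factors of ∂_1 are all 1, so H_0 ≅ Z.
  H_1: rank ker ∂_1 − rank ∂_2 = (27 − 8) − 17 = 2, and the invariant factors of ∂_2 are all 1, so H_1 ≅ Z^2.
  H_2: rank ker ∂_2 − rank ∂_3 = (18 − 17) − 0 = 1, and there is no ∂_3, so H_2 ≅ Z.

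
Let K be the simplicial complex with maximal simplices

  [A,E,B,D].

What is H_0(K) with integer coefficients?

H_0 ≅ Z.

Fix the vertex order A < B < D < E and write every simplex with vertices in increasing order. Then dim K = 3 and the simplices of K are:

  0-simplices (4): A, B, D, E
  1-simplices (6): AB, AD, AE, BD, BE, DE
  2-simplices (4): ABD, ABE, ADE, BDE
  3-simplices (1): ABDE

Hence C_0 ≅ Z^4, C_1 ≅ Z^6, C_2 ≅ Z^4, C_3 ≅ Z^1.

∂_1: C_1 → C_0 is given by ∂[p,q] = [q] − [p]. For instance
  ∂BD = D − B.
As a 4×6 matrix over Z this has rank 3, with invariant factors (1,1,1).

The boundary map ∂_2: C_2 → C_1 sends each 2-simplex [p,q,r] to [q,r] − [p,r] + [p,q]. For instance
  ∂BDE = DE − BE + BD,
  ∂ABE = BE − AE + AB.
As a 6×4 matrix over Z this has rank 3, with invariant factors (1,1,1).

∂_3: C_3 → C_2 sends each 3-simplex σ to the alternating sum Σ_i (−1)^i (σ with its i-th vertex removed). For instance
  ∂ABDE = BDE − ADE + ABE − ABD.
This gives a 4×1 integer matrix of rank 1; reducing to Smith normal form yields diagonal entries (1).

Reading off H_k = ker ∂_k / im ∂_{k+1}:

  H_0: rank C_0 − rank ∂_1 = 4 − 3 = 1, and the invariant factors of ∂_1 are all 1, so H_0 ≅ Z.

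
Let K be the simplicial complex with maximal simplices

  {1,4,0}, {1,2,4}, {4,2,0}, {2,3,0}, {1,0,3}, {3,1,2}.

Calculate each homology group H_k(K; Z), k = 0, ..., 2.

We work with the vertex ordering 0 < 1 < 2 < 3 < 4. The simplices of K, each written with vertices in increasing order, are:

  0-simplices (5): [0], [1], [2], [3], [4]
  1-simplices (9): [0,1], [0,2], [0,3], [0,4], [1,2], [1,3], [1,4], [2,3], [2,4]
  2-simplices (6): [0,1,3], [0,1,4], [0,2,3], [0,2,4], [1,2,3], [1,2,4]

giving chain groups C_0 ≅ Z^5, C_1 ≅ Z^9, C_2 ≅ Z^6.

The boundary map ∂_1: C_1 → C_0 maps an edge to its endpoints' difference, ∂[p,q] = q − p. For instance
  ∂[0,2] = [2] − [0].
As a 5×9 matrix over Z this has rank 4, with invariant factors (1,1,1,1).

Boundary ∂_2: C_2 → C_1 acts by ∂[p,q,r] = [q,r] − [p,r] + [p,q]. For instance
  ∂[1,2,4] = [2,4] − [1,4] + [1,2],
  ∂[1,2,3] = [2,3] − [1,3] + [1,2].
The 9×6 boundary matrix has rank 5 and Smith normal form diag(1,1,1,1,1).

Now H_k = ker ∂_k / im ∂_{k+1}, so:

  H_0: rank C_0 − rank ∂_1 = 5 − 4 = 1, and the invariant factors of ∂_1 are all 1, so H_0 ≅ Z.
  H_1: rank ker ∂_1 − rank ∂_2 = (9 − 4) − 5 = 0, and the invariant factors of ∂_2 are all 1, so H_1 ≅ 0.
  H_2: rank ker ∂_2 − rank ∂_3 = (6 − 5) − 0 = 1, and there is no ∂_3, so H_2 ≅ Z.

(K is a triangulation of the 2-sphere S^2.)

H_0 ≅ Z,  H_1 = 0,  H_2 ≅ Z.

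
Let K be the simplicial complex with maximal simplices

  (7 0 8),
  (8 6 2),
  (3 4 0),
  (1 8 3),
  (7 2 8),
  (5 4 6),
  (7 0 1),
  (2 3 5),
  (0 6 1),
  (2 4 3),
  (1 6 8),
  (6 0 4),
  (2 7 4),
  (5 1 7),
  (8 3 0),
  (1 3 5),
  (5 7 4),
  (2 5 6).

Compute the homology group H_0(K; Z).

K has 9 vertices, 27 edges, 18 triangles.
rank ∂_0 = 0, rank ∂_1 = 8 ⇒ b_0 = 9 − 0 − 8 = 1; all invariant factors of ∂_1 are 1 so no torsion. So H_0 ≅ Z.

H_0 ≅ Z.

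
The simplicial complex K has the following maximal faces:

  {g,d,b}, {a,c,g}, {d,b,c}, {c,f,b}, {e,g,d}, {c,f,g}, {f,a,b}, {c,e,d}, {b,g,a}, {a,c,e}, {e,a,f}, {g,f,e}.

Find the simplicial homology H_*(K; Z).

H_0 = Z,  H_1 = Z_2,  H_2 = 0.

Take the total order a < b < c < d < e < f < g on the vertex set. Then K (dimension 2) consists of the simplices:

  0-simplices (7): a, b, c, d, e, f, g
  1-simplices (18): ab, ac, ae, af, ag, bc, bd, bf, bg, cd, ce, cf, cg, de, dg, ef, eg, fg
  2-simplices (12): abf, abg, ace, acg, aef, bcd, bcf, bdg, cde, cfg, deg, efg

giving chain groups C_0 ≅ Z^7, C_1 ≅ Z^18, C_2 ≅ Z^12.

The boundary map ∂_1: C_1 → C_0 sends each edge [p,q] (with p < q) to q − p. For instance
  ∂bd = d − b.
The resulting 7×18 matrix has rank 6, and its Smith normal form has invariant factors (1,1,1,1,1,1).

∂_2: C_2 → C_1 maps a triangle to the signed sum of its edges. For instance
  ∂cfg = fg − cg + cf,
  ∂deg = eg − dg + de.
This gives a 18×12 integer matrix of rank 12; reducing to Smith normal form yields diagonal entries (1,1,1,1,1,1,1,1,1,1,1,2).

Now H_k = ker ∂_k / im ∂_{k+1}, so:

  H_0: rank C_0 − rank ∂_1 = 7 − 6 = 1, and the invariant factors of ∂_1 are all 1, so H_0 = Z.
  H_1: rank ker ∂_1 − rank ∂_2 = (18 − 6) − 12 = 0, and ∂_2 has invariant factor 2 > 1, so H_1 = Z_2.
  H_2: rank ker ∂_2 − rank ∂_3 = (12 − 12) − 0 = 0, and there is no ∂_3, so H_2 = 0.

As a check, the Euler characteristic is 7 − 18 + 12 = 1, which agrees with 1 − 0 + 0 = 1.
(K is a triangulation of the real projective plane RP^2.)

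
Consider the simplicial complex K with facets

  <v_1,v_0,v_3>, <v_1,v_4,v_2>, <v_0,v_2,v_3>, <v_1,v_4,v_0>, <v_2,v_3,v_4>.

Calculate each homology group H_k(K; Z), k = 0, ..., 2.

Take the total order v_0 < v_1 < v_2 < v_3 < v_4 on the vertex set. Then K (dimension 2) consists of the simplices:

  0-simplices (5): [v_0], [v_1], [v_2], [v_3], [v_4]
  1-simplices (10): [v_0,v_1], [v_0,v_2], [v_0,v_3], [v_0,v_4], [v_1,v_2], [v_1,v_3], [v_1,v_4], [v_2,v_3], [v_2,v_4], [v_3,v_4]
  2-simplices (5): [v_0,v_1,v_3], [v_0,v_1,v_4], [v_0,v_2,v_3], [v_1,v_2,v_4], [v_2,v_3,v_4]

Hence C_0 ≅ Z^5, C_1 ≅ Z^10, C_2 ≅ Z^5.

The boundary map ∂_1: C_1 → C_0 maps an edge to its endpoints' difference, ∂[p,q] = q − p. For instance
  ∂[v_0,v_4] = [v_4] − [v_0].
The resulting 5×10 matrix has rank 4, and its Smith normal form has invariant factors (1,1,1,1).

Boundary ∂_2: C_2 → C_1 acts by ∂[p,q,r] = [q,r] − [p,r] + [p,q]. For instance
  ∂[v_2,v_3,v_4] = [v_3,v_4] − [v_2,v_4] + [v_2,v_3],
  ∂[v_1,v_2,v_4] = [v_2,v_4] − [v_1,v_4] + [v_1,v_2].
The 10×5 boundary matrix has rank 5 and Smith normal form diag(1,1,1,1,1).

Computing H_k = (kernel of ∂_k) / (image of ∂_{k+1}):

  H_0: rank C_0 − rank ∂_1 = 5 − 4 = 1, and the invariant factors of ∂_1 are all 1, so H_0 ≅ Z.
  H_1: rank ker ∂_1 − rank ∂_2 = (10 − 4) − 5 = 1, and the invariant factors of ∂_2 are all 1, so H_1 ≅ Z.
  H_2: rank ker ∂_2 − rank ∂_3 = (5 − 5) − 0 = 0, and there is no ∂_3, so H_2 ≅ 0.

(K is a triangulation of the Möbius band.)

H_0 ≅ Z,  H_1 ≅ Z,  H_2 = 0.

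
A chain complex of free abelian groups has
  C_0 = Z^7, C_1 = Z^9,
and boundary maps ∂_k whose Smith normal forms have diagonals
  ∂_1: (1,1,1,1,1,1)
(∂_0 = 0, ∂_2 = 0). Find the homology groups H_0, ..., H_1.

H_0: b_0 = 7 − 0 − 6 = 1; torsion from ∂_1 factors > 1: none. So H_0 ≅ Z.
H_1: b_1 = 9 − 6 − 0 = 3; torsion from ∂_2 factors > 1: none. So H_1 ≅ Z^3.

H_0 ≅ Z,  H_1 ≅ Z^3.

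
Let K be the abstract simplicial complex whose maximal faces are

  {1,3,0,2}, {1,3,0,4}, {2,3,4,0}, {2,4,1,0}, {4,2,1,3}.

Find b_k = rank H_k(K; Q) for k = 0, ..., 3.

We work with the vertex ordering 0 < 1 < 2 < 3 < 4. The simplices of K, each written with vertices in increasing order, are:

  0-simplices (5): [0], [1], [2], [3], [4]
  1-simplices (10): [0,1], [0,2], [0,3], [0,4], [1,2], [1,3], [1,4], [2,3], [2,4], [3,4]
  2-simplices (10): [0,1,2], [0,1,3], [0,1,4], [0,2,3], [0,2,4], [0,3,4], [1,2,3], [1,2,4], [1,3,4], [2,3,4]
  3-simplices (5): [0,1,2,3], [0,1,2,4], [0,1,3,4], [0,2,3,4], [1,2,3,4]

so the chain groups are C_0 ≅ Z^5, C_1 ≅ Z^10, C_2 ≅ Z^10, C_3 ≅ Z^5.

The boundary map ∂_1: C_1 → C_0 maps an edge to its endpoints' difference, ∂[p,q] = q − p. For instance
  ∂[1,2] = [2] − [1].
The 5×10 boundary matrix has rank 4 and Smith normal form diag(1,1,1,1).

∂_2: C_2 → C_1 maps a triangle to the signed sum of its edges. For instance
  ∂[0,2,4] = [2,4] − [0,4] + [0,2],
  ∂[0,3,4] = [3,4] − [0,4] + [0,3].
As a 10×10 matrix over Z this has rank 6, with invariant factors (1,1,1,1,1,1).

∂_3: C_3 → C_2 sends each 3-simplex σ to the alternating sum Σ_i (−1)^i (σ with its i-th vertex removed). For instance
  ∂[0,2,3,4] = [2,3,4] − [0,3,4] + [0,2,4] − [0,2,3],
  ∂[0,1,2,4] = [1,2,4] − [0,2,4] + [0,1,4] − [0,1,2].
The resulting 10×5 matrix has rank 4, and its Smith normal form has invariant factors (1,1,1,1).

Reading off H_k = ker ∂_k / im ∂_{k+1}:

  H_0: rank C_0 − rank ∂_1 = 5 − 4 = 1, and the invariant factors of ∂_1 are all 1, so H_0 = Z.
  H_1: rank ker ∂_1 − rank ∂_2 = (10 − 4) − 6 = 0, and the invariant factors of ∂_2 are all 1, so H_1 = 0.
  H_2: rank ker ∂_2 − rank ∂_3 = (10 − 6) − 4 = 0, and the invariant factors of ∂_3 are all 1, so H_2 = 0.
  H_3: rank ker ∂_3 − rank ∂_4 = (5 − 4) − 0 = 1, and there is no ∂_4, so H_3 = Z.

As a check, the Euler characteristic is 5 − 10 + 10 − 5 = 0, which agrees with 1 − 0 + 0 − 1 = 0.

Hence the Betti numbers are b_0 = 1, b_1 = 0, b_2 = 0, b_3 = 1.

b_0 = 1, b_1 = 0, b_2 = 0, b_3 = 1.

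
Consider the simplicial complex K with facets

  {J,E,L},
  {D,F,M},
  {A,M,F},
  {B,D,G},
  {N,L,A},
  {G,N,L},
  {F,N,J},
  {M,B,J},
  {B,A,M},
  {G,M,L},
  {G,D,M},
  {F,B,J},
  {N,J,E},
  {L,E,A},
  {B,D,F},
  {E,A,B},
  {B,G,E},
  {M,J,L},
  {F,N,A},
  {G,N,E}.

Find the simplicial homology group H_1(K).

Fix the vertex order A < B < D < E < F < G < J < L < M < N and write every simplex with vertices in increasing order. Then dim K = 2 and the simplices of K are:

  0-simplices (10): A, B, D, E, F, G, J, L, M, N
  1-simplices (30): AB, AE, AF, AL, AM, AN, BD, BE, BF, BG, BJ, BM, DF, DG, DM, EG, EJ, EL, EN, FJ, FM, FN, GL, GM, GN, JL, JM, JN, LM, LN
  2-simplices (20): ABE, ABM, AEL, AFM, AFN, ALN, BDF, BDG, BEG, BFJ, BJM, DFM, DGM, EGN, EJL, EJN, FJN, GLM, GLN, JLM

giving chain groups C_0 ≅ Z^10, C_1 ≅ Z^30, C_2 ≅ Z^20.

The boundary map ∂_1: C_1 → C_0 is given by ∂[p,q] = [q] − [p].
As a 10×30 matrix over Z this has rank 9, with invariant factors (1,1,1,1,1,1,1,1,1).

The boundary map ∂_2: C_2 → C_1 sends each 2-simplex [p,q,r] to [q,r] − [p,r] + [p,q]. For instance
  ∂JLM = LM − JM + JL,
  ∂EJL = JL − EL + EJ.
This gives a 30×20 integer matrix of rank 20; reducing to Smith normal form yields diagonal entries (1,1,1,1,1,1,1,1,1,1,1,1,1,1,1,1,1,1,1,2).

Computing H_k = (kernel of ∂_k) / (image of ∂_{k+1}):

  H_1: rank ker ∂_1 − rank ∂_2 = (30 − 9) − 20 = 1, and ∂_2 has invariant factor 2 > 1, so H_1 ≅ Z ⊕ Z_2.

H_1 = Z ⊕ Z_2.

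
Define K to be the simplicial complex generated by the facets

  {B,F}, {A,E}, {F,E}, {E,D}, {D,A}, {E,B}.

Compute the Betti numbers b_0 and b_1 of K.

Fix the vertex order A < B < D < E < F and write every simplex with vertices in increasing order. Then dim K = 1 and the simplices of K are:

  0-simplices (5): A, B, D, E, F
  1-simplices (6): AD, AE, BE, BF, DE, EF

so the chain groups are C_0 ≅ Z^5, C_1 ≅ Z^6.

The boundary map ∂_1: C_1 → C_0 is given by ∂[p,q] = [q] − [p]. For instance
  ∂BE = E − B.
As a 5×6 matrix over Z this has rank 4, with invariant factors (1,1,1,1).

Computing H_k = (kernel of ∂_k) / (image of ∂_{k+1}):

  H_0: rank C_0 − rank ∂_1 = 5 − 4 = 1, and the invariant factors of ∂_1 are all 1, so H_0 ≅ Z.
  H_1: rank ker ∂_1 − rank ∂_2 = (6 − 4) − 0 = 2, and there is no ∂_2, so H_1 ≅ Z^2.

Hence the Betti numbers are b_0 = 1, b_1 = 2.

b_0 = 1, b_1 = 2.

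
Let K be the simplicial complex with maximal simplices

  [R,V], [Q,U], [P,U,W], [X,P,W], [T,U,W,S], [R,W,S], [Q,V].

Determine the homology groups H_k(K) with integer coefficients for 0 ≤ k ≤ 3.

Order the vertices as P < Q < R < S < T < U < V < W < X. Listing each simplex with vertices in this order, K has dimension 3 with simplices:

  0-simplices (9): P, Q, R, S, T, U, V, W, X
  1-simplices (15): PU, PW, PX, QU, QV, RS, RV, RW, ST, SU, SW, TU, TW, UW, WX
  2-simplices (7): PUW, PWX, RSW, STU, STW, SUW, TUW
  3-simplices (1): STUW

so the chain groups are C_0 ≅ Z^9, C_1 ≅ Z^15, C_2 ≅ Z^7, C_3 ≅ Z^1.

The boundary map ∂_1: C_1 → C_0 maps an edge to its endpoints' difference, ∂[p,q] = q − p. For instance
  ∂SU = U − S.
The resulting 9×15 matrix has rank 8, and its Smith normal form has invariant factors (1,1,1,1,1,1,1,1).

Boundary ∂_2: C_2 → C_1 sends each 2-simplex [p,q,r] to [q,r] − [p,r] + [p,q]. For instance
  ∂STW = TW − SW + ST,
  ∂SUW = UW − SW + SU.
This gives a 15×7 integer matrix of rank 6; reducing to Smith normal form yields diagonal entries (1,1,1,1,1,1).

The boundary map ∂_3: C_3 → C_2 sends each 3-simplex σ to the alternating sum Σ_i (−1)^i (σ with its i-th vertex removed). For instance
  ∂STUW = TUW − SUW + STW − STU.
The resulting 7×1 matrix has rank 1, and its Smith normal form has invariant factors (1).

From H_k ≅ ker(∂_k) / im(∂_{k+1}) we obtain:

  H_0: rank C_0 − rank ∂_1 = 9 − 8 = 1, and the invariant factors of ∂_1 are all 1, so H_0 ≅ Z.
  H_1: rank ker ∂_1 − rank ∂_2 = (15 − 8) − 6 = 1, and the invariant factors of ∂_2 are all 1, so H_1 ≅ Z.
  H_2: rank ker ∂_2 − rank ∂_3 = (7 − 6) − 1 = 0, and the invariant factors of ∂_3 are all 1, so H_2 ≅ 0.
  H_3: rank ker ∂_3 − rank ∂_4 = (1 − 1) − 0 = 0, and there is no ∂_4, so H_3 ≅ 0.

As a check, the Euler characteristic is 9 − 15 + 7 − 1 = 0, which agrees with 1 − 1 + 0 − 0 = 0.

H_0 ≅ Z,  H_1 ≅ Z,  H_2 = 0,  H_3 = 0.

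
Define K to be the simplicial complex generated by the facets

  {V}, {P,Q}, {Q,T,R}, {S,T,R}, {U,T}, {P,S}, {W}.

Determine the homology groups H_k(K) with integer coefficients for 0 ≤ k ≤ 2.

K has 8 vertices, 8 edges, 2 triangles.
rank ∂_0 = 0, rank ∂_1 = 5 ⇒ b_0 = 8 − 0 − 5 = 3; all invariant factors of ∂_1 are 1 so no torsion. So H_0 ≅ Z^3.
rank ∂_1 = 5, rank ∂_2 = 2 ⇒ b_1 = 8 − 5 − 2 = 1; all invariant factors of ∂_2 are 1 so no torsion. So H_1 ≅ Z.
rank ∂_2 = 2, rank ∂_3 = 0 ⇒ b_2 = 2 − 2 − 0 = 0. So H_2 ≅ 0.

H_0 ≅ Z^3,  H_1 ≅ Z,  H_2 = 0.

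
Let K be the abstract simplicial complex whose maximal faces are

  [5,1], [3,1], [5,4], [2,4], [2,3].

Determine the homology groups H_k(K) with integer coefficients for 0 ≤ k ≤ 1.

Order the vertices as 1 < 2 < 3 < 4 < 5. Listing each simplex with vertices in this order, K has dimension 1 with simplices:

  0-simplices (5): [1], [2], [3], [4], [5]
  1-simplices (5): [1,3], [1,5], [2,3], [2,4], [4,5]

Hence C_0 ≅ Z^5, C_1 ≅ Z^5.

∂_1: C_1 → C_0 maps an edge to its endpoints' difference, ∂[p,q] = q − p. For instance
  ∂[2,3] = [3] − [2].
The 5×5 boundary matrix has rank 4 and Smith normal form diag(1,1,1,1).

Now H_k = ker ∂_k / im ∂_{k+1}, so:

  H_0: rank C_0 − rank ∂_1 = 5 − 4 = 1, and the invariant factors of ∂_1 are all 1, so H_0 ≅ Z.
  H_1: rank ker ∂_1 − rank ∂_2 = (5 − 4) − 0 = 1, and there is no ∂_2, so H_1 ≅ Z.

H_0 = Z,  H_1 = Z.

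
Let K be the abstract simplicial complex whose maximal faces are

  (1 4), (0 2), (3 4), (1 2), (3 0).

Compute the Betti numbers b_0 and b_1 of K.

b_0 = 1, b_1 = 1.

Take the total order 0 < 1 < 2 < 3 < 4 on the vertex set. Then K (dimension 1) consists of the simplices:

  0-simplices (5): [0], [1], [2], [3], [4]
  1-simplices (5): [0,2], [0,3], [1,2], [1,4], [3,4]

giving chain groups C_0 ≅ Z^5, C_1 ≅ Z^5.

∂_1: C_1 → C_0 maps an edge to its endpoints' difference, ∂[p,q] = q − p.
This gives a 5×5 integer matrix of rank 4; reducing to Smith normal form yields diagonal entries (1,1,1,1).

Reading off H_k = ker ∂_k / im ∂_{k+1}:

  H_0: rank C_0 − rank ∂_1 = 5 − 4 = 1, and the invariant factors of ∂_1 are all 1, so H_0 ≅ Z.
  H_1: rank ker ∂_1 − rank ∂_2 = (5 − 4) − 0 = 1, and there is no ∂_2, so H_1 ≅ Z.

Hence the Betti numbers are b_0 = 1, b_1 = 1.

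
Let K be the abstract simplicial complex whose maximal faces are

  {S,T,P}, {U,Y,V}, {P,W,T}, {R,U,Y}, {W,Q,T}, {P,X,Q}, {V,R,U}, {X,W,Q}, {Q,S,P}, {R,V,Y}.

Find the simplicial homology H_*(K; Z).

H_0 = Z^2,  H_1 = Z,  H_2 = Z.

K has 10 vertices, 18 edges, 10 triangles.
rank ∂_0 = 0, rank ∂_1 = 8 ⇒ b_0 = 10 − 0 − 8 = 2; all invariant factors of ∂_1 are 1 so no torsion. So H_0 = Z^2.
rank ∂_1 = 8, rank ∂_2 = 9 ⇒ b_1 = 18 − 8 − 9 = 1; all invariant factors of ∂_2 are 1 so no torsion. So H_1 = Z.
rank ∂_2 = 9, rank ∂_3 = 0 ⇒ b_2 = 10 − 9 − 0 = 1. So H_2 = Z.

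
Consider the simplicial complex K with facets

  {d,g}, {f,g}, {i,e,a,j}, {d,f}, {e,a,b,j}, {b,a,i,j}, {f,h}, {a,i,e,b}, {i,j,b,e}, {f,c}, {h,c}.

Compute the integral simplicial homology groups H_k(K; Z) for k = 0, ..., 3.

Order the vertices as a < b < c < d < e < f < g < h < i < j. Listing each simplex with vertices in this order, K has dimension 3 with simplices:

  0-simplices (10): a, b, c, d, e, f, g, h, i, j
  1-simplices (16): ab, ae, ai, aj, be, bi, bj, cf, ch, df, dg, ei, ej, fg, fh, ij
  2-simplices (10): abe, abi, abj, aei, aej, aij, bei, bej, bij, eij
  3-simplices (5): abei, abej, abij, aeij, beij

Hence C_0 ≅ Z^10, C_1 ≅ Z^16, C_2 ≅ Z^10, C_3 ≅ Z^5.

∂_1: C_1 → C_0 is given by ∂[p,q] = [q] − [p]. For instance
  ∂be = e − b.
The 10×16 boundary matrix has rank 8 and Smith normal form diag(1,1,1,1,1,1,1,1).

Boundary ∂_2: C_2 → C_1 maps a triangle to the signed sum of its edges. For instance
  ∂bej = ej − bj + be,
  ∂abj = bj − aj + ab.
The resulting 16×10 matrix has rank 6, and its Smith normal form has invariant factors (1,1,1,1,1,1).

Boundary ∂_3: C_3 → C_2 sends each 3-simplex σ to the alternating sum Σ_i (−1)^i (σ with its i-th vertex removed). For instance
  ∂beij = eij − bij + bej − bei,
  ∂abij = bij − aij + abj − abi.
The resulting 10×5 matrix has rank 4, and its Smith normal form has invariant factors (1,1,1,1).

Reading off H_k = ker ∂_k / im ∂_{k+1}:

  H_0: rank C_0 − rank ∂_1 = 10 − 8 = 2, and the invariant factors of ∂_1 are all 1, so H_0 = Z^2.
  H_1: rank ker ∂_1 − rank ∂_2 = (16 − 8) − 6 = 2, and the invariant factors of ∂_2 are all 1, so H_1 = Z^2.
  H_2: rank ker ∂_2 − rank ∂_3 = (10 − 6) − 4 = 0, and the invariant factors of ∂_3 are all 1, so H_2 = 0.
  H_3: rank ker ∂_3 − rank ∂_4 = (5 − 4) − 0 = 1, and there is no ∂_4, so H_3 = Z.

As a check, the Euler characteristic is 10 − 16 + 10 − 5 = -1, which agrees with 2 − 2 + 0 − 1 = -1.

H_0 ≅ Z^2,  H_1 ≅ Z^2,  H_2 = 0,  H_3 ≅ Z.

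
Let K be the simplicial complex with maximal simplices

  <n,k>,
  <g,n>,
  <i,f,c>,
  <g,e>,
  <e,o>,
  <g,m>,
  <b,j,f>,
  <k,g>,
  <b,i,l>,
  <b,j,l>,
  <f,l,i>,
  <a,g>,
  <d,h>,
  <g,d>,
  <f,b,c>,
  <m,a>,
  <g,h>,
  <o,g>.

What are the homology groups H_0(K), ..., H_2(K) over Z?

H_0 ≅ Z^2,  H_1 ≅ Z^5,  H_2 = 0.

Order the vertices as a < b < c < d < e < f < g < h < i < j < k < l < m < n < o. Listing each simplex with vertices in this order, K has dimension 2 with simplices:

  0-simplices (15): a, b, c, d, e, f, g, h, i, j, k, l, m, n, o
  1-simplices (24): ag, am, bc, bf, bi, bj, bl, cf, ci, dg, dh, eg, eo, fi, fj, fl, gh, gk, gm, gn, go, il, jl, kn
  2-simplices (6): bcf, bfj, bil, bjl, cfi, fil

giving chain groups C_0 ≅ Z^15, C_1 ≅ Z^24, C_2 ≅ Z^6.

∂_1: C_1 → C_0 maps an edge to its endpoints' difference, ∂[p,q] = q − p. For instance
  ∂fj = j − f.
The resulting 15×24 matrix has rank 13, and its Smith normal form has invariant factors (1,1,1,1,1,1,1,1,1,1,1,1,1).

∂_2: C_2 → C_1 acts by ∂[p,q,r] = [q,r] − [p,r] + [p,q]. For instance
  ∂bcf = cf − bf + bc,
  ∂bil = il − bl + bi.
The 24×6 boundary matrix has rank 6 and Smith normal form diag(1,1,1,1,1,1).

Computing H_k = (kernel of ∂_k) / (image of ∂_{k+1}):

  H_0: rank C_0 − rank ∂_1 = 15 − 13 = 2, and the invariant factors of ∂_1 are all 1, so H_0 = Z^2.
  H_1: rank ker ∂_1 − rank ∂_2 = (24 − 13) − 6 = 5, and the invariant factors of ∂_2 are all 1, so H_1 = Z^5.
  H_2: rank ker ∂_2 − rank ∂_3 = (6 − 6) − 0 = 0, and there is no ∂_3, so H_2 = 0.

(K is a triangulation of the disjoint union of a wedge of 4 circles and the cylinder S^1 x I.)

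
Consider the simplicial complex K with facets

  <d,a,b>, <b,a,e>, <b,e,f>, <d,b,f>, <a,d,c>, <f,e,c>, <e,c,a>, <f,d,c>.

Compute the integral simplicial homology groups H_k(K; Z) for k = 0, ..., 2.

H_0 ≅ Z,  H_1 = 0,  H_2 ≅ Z.

Order the vertices as a < b < c < d < e < f. Listing each simplex with vertices in this order, K has dimension 2 with simplices:

  0-simplices (6): a, b, c, d, e, f
  1-simplices (12): ab, ac, ad, ae, bd, be, bf, cd, ce, cf, df, ef
  2-simplices (8): abd, abe, acd, ace, bdf, bef, cdf, cef

so the chain groups are C_0 ≅ Z^6, C_1 ≅ Z^12, C_2 ≅ Z^8.

Boundary ∂_1: C_1 → C_0 sends each edge [p,q] (with p < q) to q − p. For instance
  ∂ae = e − a.
The resulting 6×12 matrix has rank 5, and its Smith normal form has invariant factors (1,1,1,1,1).

The boundary map ∂_2: C_2 → C_1 maps a triangle to the signed sum of its edges. For instance
  ∂cdf = df − cf + cd,
  ∂cef = ef − cf + ce.
As a 12×8 matrix over Z this has rank 7, with invariant factors (1,1,1,1,1,1,1).

From H_k ≅ ker(∂_k) / im(∂_{k+1}) we obtain:

  H_0: rank C_0 − rank ∂_1 = 6 − 5 = 1, and the invariant factors of ∂_1 are all 1, so H_0 = Z.
  H_1: rank ker ∂_1 − rank ∂_2 = (12 − 5) − 7 = 0, and the invariant factors of ∂_2 are all 1, so H_1 = 0.
  H_2: rank ker ∂_2 − rank ∂_3 = (8 − 7) − 0 = 1, and there is no ∂_3, so H_2 = Z.

(K is a triangulation of the 2-sphere S^2.)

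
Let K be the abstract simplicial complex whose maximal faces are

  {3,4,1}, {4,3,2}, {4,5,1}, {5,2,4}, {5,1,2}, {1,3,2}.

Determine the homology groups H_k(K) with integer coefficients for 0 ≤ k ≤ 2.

H_0 ≅ Z,  H_1 = 0,  H_2 ≅ Z.

Order the vertices as 1 < 2 < 3 < 4 < 5. Listing each simplex with vertices in this order, K has dimension 2 with simplices:

  0-simplices (5): [1], [2], [3], [4], [5]
  1-simplices (9): [1,2], [1,3], [1,4], [1,5], [2,3], [2,4], [2,5], [3,4], [4,5]
  2-simplices (6): [1,2,3], [1,2,5], [1,3,4], [1,4,5], [2,3,4], [2,4,5]

Hence C_0 ≅ Z^5, C_1 ≅ Z^9, C_2 ≅ Z^6.

∂_1: C_1 → C_0 maps an edge to its endpoints' difference, ∂[p,q] = q − p.
The 5×9 boundary matrix has rank 4 and Smith normal form diag(1,1,1,1).

The boundary map ∂_2: C_2 → C_1 sends each 2-simplex [p,q,r] to [q,r] − [p,r] + [p,q]. For instance
  ∂[1,4,5] = [4,5] − [1,5] + [1,4],
  ∂[1,3,4] = [3,4] − [1,4] + [1,3].
The resulting 9×6 matrix has rank 5, and its Smith normal form has invariant factors (1,1,1,1,1).

Now H_k = ker ∂_k / im ∂_{k+1}, so:

  H_0: rank C_0 − rank ∂_1 = 5 − 4 = 1, and the invariant factors of ∂_1 are all 1, so H_0 ≅ Z.
  H_1: rank ker ∂_1 − rank ∂_2 = (9 − 4) − 5 = 0, and the invariant factors of ∂_2 are all 1, so H_1 ≅ 0.
  H_2: rank ker ∂_2 − rank ∂_3 = (6 − 5) − 0 = 1, and there is no ∂_3, so H_2 ≅ Z.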